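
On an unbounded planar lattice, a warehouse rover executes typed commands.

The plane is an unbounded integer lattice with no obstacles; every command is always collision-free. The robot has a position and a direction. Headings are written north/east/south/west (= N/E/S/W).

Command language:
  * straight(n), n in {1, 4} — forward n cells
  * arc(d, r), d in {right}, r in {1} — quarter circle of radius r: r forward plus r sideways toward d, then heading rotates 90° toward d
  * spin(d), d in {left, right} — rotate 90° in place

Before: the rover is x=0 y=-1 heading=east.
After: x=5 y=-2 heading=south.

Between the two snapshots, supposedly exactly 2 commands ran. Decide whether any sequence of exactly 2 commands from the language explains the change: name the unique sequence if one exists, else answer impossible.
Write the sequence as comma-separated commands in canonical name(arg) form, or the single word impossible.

key: position moved to (5,-2) AND the heading swung to S — translation plus rotation needed
initial: x=0 y=-1 heading=east
t=1 straight(4) ⇒ x=4 y=-1 heading=east
t=2 arc(right, 1) ⇒ x=5 y=-2 heading=south
all 25 alternatives checked — unique.

straight(4), arc(right, 1)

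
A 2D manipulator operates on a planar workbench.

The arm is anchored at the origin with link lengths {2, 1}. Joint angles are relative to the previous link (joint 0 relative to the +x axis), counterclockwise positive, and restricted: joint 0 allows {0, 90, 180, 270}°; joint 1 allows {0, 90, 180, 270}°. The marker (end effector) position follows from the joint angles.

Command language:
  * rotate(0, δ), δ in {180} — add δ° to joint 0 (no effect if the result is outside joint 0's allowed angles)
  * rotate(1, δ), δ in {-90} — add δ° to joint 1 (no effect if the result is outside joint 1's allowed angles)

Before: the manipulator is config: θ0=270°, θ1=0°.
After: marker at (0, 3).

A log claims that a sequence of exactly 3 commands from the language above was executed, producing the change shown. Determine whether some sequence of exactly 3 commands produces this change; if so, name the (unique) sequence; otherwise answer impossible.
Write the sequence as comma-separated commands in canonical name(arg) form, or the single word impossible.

rotate(0, 180), rotate(0, 180), rotate(0, 180)

start: config: θ0=270°, θ1=0°
t=1 rotate(0, 180) ⇒ config: θ0=90°, θ1=0°
t=2 rotate(0, 180) ⇒ config: θ0=270°, θ1=0°
t=3 rotate(0, 180) ⇒ config: θ0=90°, θ1=0°
no rival 3-sequence matches.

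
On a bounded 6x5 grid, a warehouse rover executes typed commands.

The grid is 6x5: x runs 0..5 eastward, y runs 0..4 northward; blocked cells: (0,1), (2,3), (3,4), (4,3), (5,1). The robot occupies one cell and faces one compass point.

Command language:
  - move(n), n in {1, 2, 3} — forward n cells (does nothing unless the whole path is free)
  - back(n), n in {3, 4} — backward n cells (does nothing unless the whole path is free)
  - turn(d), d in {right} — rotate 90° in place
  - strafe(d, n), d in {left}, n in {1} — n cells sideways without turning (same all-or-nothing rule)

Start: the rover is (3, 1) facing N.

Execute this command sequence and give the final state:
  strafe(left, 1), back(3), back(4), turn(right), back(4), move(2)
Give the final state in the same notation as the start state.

initial: (3, 1) facing N
[1] after strafe(left, 1): (2, 1) facing N
[2] after back(3): (2, 1) facing N
[3] after back(4): (2, 1) facing N
[4] after turn(right): (2, 1) facing E
[5] after back(4): (2, 1) facing E
[6] after move(2): (4, 1) facing E

(4, 1) facing E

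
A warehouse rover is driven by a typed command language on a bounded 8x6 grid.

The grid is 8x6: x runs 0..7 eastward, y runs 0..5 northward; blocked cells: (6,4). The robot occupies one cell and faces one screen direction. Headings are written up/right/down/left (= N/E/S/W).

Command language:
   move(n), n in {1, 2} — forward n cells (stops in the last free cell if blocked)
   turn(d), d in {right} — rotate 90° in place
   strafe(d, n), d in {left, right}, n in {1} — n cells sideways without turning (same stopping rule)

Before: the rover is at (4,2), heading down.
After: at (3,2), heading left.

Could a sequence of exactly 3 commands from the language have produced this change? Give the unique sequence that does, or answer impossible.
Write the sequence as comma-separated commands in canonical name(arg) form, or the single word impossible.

key: order matters: swapping strafe(left, 1) and move(2) lands elsewhere
t0: at (4,2), heading down
1. strafe(left, 1) → at (5,2), heading down
2. turn(right) → at (5,2), heading left
3. move(2) → at (3,2), heading left
no rival 3-sequence matches.

strafe(left, 1), turn(right), move(2)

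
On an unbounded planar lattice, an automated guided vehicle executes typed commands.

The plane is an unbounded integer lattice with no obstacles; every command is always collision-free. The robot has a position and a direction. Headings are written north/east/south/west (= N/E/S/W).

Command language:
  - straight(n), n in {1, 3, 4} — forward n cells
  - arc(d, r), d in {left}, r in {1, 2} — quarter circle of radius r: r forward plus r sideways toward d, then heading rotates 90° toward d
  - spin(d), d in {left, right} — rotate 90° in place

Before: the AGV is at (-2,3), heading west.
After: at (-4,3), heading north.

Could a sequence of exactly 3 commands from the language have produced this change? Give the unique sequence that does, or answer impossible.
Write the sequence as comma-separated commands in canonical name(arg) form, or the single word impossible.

key: order matters: swapping straight(1) and spin(right) lands elsewhere
initial: at (-2,3), heading west
1. straight(1) → at (-3,3), heading west
2. straight(1) → at (-4,3), heading west
3. spin(right) → at (-4,3), heading north
all 343 alternatives checked — unique.

straight(1), straight(1), spin(right)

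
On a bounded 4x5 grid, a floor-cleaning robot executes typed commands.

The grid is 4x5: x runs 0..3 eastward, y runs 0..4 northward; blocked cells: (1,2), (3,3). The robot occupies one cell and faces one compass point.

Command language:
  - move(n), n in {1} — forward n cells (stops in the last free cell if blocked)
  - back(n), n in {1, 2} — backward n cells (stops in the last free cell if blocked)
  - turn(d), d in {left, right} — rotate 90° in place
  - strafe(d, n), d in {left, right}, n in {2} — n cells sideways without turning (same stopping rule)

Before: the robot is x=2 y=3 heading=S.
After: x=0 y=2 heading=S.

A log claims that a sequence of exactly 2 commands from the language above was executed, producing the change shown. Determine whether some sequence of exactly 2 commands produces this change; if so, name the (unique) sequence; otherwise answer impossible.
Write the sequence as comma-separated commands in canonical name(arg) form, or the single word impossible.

key: running move(1) before strafe(right, 2) would end elsewhere — order is forced
initial: x=2 y=3 heading=S
1. strafe(right, 2) → x=0 y=3 heading=S
2. move(1) → x=0 y=2 heading=S
uniquely the one of 49 2-step routes that fits.

strafe(right, 2), move(1)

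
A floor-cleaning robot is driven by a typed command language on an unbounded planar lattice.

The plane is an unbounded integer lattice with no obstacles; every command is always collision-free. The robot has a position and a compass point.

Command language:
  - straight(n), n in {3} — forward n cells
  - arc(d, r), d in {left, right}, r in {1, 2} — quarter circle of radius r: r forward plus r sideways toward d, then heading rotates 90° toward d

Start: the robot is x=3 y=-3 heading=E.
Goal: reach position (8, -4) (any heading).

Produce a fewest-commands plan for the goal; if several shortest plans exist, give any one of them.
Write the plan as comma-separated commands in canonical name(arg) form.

from: x=3 y=-3 heading=E
t=1 arc(right, 1) ⇒ x=4 y=-4 heading=S
t=2 arc(left, 2) ⇒ x=6 y=-6 heading=E
t=3 arc(left, 2) ⇒ x=8 y=-4 heading=N
minimal: 3 command(s), checked below 3.

arc(right, 1), arc(left, 2), arc(left, 2)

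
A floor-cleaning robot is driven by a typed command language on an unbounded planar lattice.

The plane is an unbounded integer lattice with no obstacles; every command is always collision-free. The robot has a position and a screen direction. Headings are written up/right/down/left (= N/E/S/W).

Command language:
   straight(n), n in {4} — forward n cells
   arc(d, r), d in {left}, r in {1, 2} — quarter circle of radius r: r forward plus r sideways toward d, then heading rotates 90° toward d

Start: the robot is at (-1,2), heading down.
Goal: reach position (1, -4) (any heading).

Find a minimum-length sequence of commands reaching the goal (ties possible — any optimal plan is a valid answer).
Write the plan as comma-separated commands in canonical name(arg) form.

straight(4), arc(left, 2)

t0: at (-1,2), heading down
1. straight(4) → at (-1,-2), heading down
2. arc(left, 2) → at (1,-4), heading right
shorter routes all fall short; 2 is best.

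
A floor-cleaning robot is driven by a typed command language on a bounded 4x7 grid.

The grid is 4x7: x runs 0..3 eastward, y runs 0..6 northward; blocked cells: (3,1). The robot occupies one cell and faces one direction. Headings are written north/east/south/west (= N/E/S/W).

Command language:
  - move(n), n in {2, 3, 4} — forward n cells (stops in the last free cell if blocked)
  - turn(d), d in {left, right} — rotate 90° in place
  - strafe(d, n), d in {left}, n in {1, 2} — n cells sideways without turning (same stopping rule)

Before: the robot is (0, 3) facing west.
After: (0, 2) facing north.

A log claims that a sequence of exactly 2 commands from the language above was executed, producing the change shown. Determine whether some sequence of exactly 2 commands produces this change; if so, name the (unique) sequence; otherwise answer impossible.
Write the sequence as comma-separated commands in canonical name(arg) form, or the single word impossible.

strafe(left, 1), turn(right)

key: position moved to (0,2) AND the heading swung to N — translation plus rotation needed
start: (0, 3) facing west
t=1 strafe(left, 1) ⇒ (0, 2) facing west
t=2 turn(right) ⇒ (0, 2) facing north
all 49 alternatives checked — unique.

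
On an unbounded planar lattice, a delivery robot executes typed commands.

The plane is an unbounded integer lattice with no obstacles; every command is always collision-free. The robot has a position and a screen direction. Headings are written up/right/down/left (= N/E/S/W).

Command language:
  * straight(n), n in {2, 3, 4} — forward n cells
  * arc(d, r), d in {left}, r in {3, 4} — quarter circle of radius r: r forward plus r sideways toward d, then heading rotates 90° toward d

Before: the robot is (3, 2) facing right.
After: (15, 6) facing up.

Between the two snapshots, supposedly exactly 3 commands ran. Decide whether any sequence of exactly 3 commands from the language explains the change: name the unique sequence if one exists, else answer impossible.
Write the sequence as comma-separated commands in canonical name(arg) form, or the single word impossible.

straight(4), straight(4), arc(left, 4)

key: position moved to (15,6) AND the heading swung to N — translation plus rotation needed
t0: (3, 2) facing right
[1] after straight(4): (7, 2) facing right
[2] after straight(4): (11, 2) facing right
[3] after arc(left, 4): (15, 6) facing up
all 125 alternatives checked — unique.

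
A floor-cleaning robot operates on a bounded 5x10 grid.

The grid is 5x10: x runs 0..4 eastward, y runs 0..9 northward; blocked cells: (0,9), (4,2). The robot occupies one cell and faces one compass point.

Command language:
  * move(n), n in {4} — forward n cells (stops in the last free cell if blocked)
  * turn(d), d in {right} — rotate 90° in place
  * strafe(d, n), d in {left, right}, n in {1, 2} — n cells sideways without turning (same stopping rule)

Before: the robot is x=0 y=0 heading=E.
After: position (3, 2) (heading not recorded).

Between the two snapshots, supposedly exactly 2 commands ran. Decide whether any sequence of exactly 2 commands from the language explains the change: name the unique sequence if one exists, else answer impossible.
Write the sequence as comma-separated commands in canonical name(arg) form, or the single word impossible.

strafe(left, 2), move(4)

key: order matters: swapping strafe(left, 2) and move(4) lands elsewhere
start: x=0 y=0 heading=E
[1] after strafe(left, 2): x=0 y=2 heading=E
[2] after move(4): x=3 y=2 heading=E
uniquely the one of 36 2-step routes that fits.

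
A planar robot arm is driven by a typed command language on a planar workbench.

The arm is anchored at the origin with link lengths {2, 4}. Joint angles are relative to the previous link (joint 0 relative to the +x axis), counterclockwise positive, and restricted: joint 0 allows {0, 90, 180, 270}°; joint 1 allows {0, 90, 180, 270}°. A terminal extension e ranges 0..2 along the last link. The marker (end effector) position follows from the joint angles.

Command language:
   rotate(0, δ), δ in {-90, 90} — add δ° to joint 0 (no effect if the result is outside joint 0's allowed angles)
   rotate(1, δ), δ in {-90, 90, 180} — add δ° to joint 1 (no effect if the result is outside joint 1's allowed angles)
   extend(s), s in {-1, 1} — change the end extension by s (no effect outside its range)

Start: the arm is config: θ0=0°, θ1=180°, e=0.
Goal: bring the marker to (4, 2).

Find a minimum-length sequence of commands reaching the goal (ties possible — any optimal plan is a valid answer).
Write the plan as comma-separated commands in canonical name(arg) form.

from: config: θ0=0°, θ1=180°, e=0
1. rotate(1, 90) → config: θ0=0°, θ1=270°, e=0
2. rotate(0, 90) → config: θ0=90°, θ1=270°, e=0
minimal: 2 command(s), checked below 2.

rotate(1, 90), rotate(0, 90)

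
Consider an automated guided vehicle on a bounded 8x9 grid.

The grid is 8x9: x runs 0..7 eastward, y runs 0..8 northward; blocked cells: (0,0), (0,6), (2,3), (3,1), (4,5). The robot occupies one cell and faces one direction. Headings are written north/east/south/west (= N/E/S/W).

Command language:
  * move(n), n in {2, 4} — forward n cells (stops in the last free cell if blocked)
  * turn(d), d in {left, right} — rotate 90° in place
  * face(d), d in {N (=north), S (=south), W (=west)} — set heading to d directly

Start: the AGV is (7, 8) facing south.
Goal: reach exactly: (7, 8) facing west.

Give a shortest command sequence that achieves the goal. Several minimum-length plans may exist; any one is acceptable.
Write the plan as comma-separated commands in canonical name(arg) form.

from: (7, 8) facing south
1. turn(right) → (7, 8) facing west
minimal: 1 command(s), checked below 1.

turn(right)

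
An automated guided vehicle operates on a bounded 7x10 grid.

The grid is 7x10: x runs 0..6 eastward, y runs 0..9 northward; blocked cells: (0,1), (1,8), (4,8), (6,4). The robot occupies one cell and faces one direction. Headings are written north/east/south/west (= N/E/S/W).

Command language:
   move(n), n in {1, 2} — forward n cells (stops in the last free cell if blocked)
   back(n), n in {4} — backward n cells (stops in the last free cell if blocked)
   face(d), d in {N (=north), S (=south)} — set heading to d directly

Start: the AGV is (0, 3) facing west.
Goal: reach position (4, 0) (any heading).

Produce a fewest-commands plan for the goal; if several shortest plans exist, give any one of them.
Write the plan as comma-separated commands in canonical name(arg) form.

begin: (0, 3) facing west
step 1 (back(4)): (4, 3) facing west
step 2 (face(N)): (4, 3) facing north
step 3 (back(4)): (4, 0) facing north
nothing shorter than 3 reaches the goal.

back(4), face(N), back(4)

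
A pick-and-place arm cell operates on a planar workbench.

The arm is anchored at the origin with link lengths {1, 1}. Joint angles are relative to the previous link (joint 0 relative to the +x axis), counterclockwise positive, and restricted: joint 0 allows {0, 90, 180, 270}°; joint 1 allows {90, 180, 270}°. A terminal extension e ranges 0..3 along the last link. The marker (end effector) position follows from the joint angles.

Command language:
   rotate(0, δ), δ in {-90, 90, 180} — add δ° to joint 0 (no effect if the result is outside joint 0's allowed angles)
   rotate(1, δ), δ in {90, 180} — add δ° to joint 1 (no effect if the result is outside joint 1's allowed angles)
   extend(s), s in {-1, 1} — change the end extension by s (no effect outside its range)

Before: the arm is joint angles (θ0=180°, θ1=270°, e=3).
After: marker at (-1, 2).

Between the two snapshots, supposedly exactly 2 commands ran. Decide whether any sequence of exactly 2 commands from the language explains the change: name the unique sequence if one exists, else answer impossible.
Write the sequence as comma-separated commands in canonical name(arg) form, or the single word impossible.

begin: joint angles (θ0=180°, θ1=270°, e=3)
t=1 extend(-1) ⇒ joint angles (θ0=180°, θ1=270°, e=2)
t=2 extend(-1) ⇒ joint angles (θ0=180°, θ1=270°, e=1)
uniquely the one of 49 2-step routes that fits.

extend(-1), extend(-1)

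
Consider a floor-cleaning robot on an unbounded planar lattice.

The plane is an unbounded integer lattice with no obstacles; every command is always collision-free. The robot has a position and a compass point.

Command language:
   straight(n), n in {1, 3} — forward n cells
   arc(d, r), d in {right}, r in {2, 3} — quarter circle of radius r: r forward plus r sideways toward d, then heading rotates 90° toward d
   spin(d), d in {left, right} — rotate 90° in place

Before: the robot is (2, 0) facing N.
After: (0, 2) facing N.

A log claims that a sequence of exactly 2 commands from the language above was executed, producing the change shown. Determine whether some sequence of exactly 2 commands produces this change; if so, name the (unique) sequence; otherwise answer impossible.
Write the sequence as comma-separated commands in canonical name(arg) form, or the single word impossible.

key: order matters: swapping spin(left) and arc(right, 2) lands elsewhere
start: (2, 0) facing N
1. spin(left) → (2, 0) facing W
2. arc(right, 2) → (0, 2) facing N
no rival 2-sequence matches.

spin(left), arc(right, 2)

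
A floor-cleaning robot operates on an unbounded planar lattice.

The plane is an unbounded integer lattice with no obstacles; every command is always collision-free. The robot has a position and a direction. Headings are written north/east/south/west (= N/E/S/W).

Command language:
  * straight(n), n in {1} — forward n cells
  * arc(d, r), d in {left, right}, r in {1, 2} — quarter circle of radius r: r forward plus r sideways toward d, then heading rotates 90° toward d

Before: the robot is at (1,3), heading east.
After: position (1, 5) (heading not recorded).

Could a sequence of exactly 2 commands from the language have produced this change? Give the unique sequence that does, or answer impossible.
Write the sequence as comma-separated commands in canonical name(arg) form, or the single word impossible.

arc(left, 1), arc(left, 1)

initial: at (1,3), heading east
1. arc(left, 1) → at (2,4), heading north
2. arc(left, 1) → at (1,5), heading west
uniquely the one of 25 2-step routes that fits.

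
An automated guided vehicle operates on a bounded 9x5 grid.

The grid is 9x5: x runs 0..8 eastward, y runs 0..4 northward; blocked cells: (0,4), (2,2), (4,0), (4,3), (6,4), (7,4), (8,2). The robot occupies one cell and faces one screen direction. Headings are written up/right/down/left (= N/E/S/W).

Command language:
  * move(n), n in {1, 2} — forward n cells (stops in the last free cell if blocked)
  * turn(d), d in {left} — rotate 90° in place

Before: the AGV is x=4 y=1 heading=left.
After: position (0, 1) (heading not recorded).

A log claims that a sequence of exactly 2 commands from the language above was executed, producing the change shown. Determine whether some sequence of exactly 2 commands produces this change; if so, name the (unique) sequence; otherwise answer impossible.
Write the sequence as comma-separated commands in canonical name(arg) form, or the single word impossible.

move(2), move(2)

start: x=4 y=1 heading=left
step 1 (move(2)): x=2 y=1 heading=left
step 2 (move(2)): x=0 y=1 heading=left
all 9 alternatives checked — unique.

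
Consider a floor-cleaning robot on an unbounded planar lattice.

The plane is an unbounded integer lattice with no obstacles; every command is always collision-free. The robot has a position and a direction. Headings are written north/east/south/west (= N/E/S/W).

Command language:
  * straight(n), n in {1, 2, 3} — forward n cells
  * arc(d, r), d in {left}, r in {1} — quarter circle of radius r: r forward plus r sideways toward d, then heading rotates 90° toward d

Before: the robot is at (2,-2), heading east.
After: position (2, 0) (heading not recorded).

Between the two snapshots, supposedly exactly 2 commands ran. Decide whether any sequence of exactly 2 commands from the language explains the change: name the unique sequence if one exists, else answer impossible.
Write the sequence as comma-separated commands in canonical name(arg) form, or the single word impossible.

arc(left, 1), arc(left, 1)

begin: at (2,-2), heading east
[1] after arc(left, 1): at (3,-1), heading north
[2] after arc(left, 1): at (2,0), heading west
no other 2-command option fits: unique.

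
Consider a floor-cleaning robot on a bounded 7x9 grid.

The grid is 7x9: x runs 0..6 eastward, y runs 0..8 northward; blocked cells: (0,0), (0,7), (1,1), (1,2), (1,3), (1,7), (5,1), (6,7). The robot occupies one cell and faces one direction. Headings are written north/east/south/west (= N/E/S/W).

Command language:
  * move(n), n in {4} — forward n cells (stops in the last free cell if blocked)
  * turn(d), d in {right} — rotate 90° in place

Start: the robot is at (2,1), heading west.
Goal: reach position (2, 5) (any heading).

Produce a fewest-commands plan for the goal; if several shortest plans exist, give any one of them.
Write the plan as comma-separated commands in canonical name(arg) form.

t0: at (2,1), heading west
1. turn(right) → at (2,1), heading north
2. move(4) → at (2,5), heading north
minimal: 2 command(s), checked below 2.

turn(right), move(4)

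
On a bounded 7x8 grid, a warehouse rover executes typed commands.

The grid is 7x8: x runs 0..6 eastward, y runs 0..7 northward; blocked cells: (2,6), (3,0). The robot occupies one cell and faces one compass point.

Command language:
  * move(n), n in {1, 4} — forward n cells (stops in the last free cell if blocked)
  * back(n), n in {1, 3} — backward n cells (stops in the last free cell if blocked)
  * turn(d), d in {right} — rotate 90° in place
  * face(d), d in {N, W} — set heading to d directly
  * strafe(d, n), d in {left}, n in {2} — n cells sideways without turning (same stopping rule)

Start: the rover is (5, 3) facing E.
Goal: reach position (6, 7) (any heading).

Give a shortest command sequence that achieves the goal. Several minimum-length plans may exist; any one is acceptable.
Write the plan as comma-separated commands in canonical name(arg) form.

begin: (5, 3) facing E
[1] after move(1): (6, 3) facing E
[2] after face(N): (6, 3) facing N
[3] after move(4): (6, 7) facing N
no 2-step plan works, so 3 is optimal.

move(1), face(N), move(4)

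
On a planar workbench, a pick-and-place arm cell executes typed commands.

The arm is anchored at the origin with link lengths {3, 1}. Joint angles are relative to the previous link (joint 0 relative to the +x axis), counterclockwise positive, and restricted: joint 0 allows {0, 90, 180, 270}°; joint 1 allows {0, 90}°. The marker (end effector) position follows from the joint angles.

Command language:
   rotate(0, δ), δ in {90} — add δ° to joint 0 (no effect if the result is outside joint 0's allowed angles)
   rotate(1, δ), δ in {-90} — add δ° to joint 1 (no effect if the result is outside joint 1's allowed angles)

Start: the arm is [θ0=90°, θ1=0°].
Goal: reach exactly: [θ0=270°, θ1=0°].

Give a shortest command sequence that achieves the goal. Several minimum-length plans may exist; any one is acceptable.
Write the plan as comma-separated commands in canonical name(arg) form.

from: [θ0=90°, θ1=0°]
[1] after rotate(0, 90): [θ0=180°, θ1=0°]
[2] after rotate(0, 90): [θ0=270°, θ1=0°]
shorter routes all fall short; 2 is best.

rotate(0, 90), rotate(0, 90)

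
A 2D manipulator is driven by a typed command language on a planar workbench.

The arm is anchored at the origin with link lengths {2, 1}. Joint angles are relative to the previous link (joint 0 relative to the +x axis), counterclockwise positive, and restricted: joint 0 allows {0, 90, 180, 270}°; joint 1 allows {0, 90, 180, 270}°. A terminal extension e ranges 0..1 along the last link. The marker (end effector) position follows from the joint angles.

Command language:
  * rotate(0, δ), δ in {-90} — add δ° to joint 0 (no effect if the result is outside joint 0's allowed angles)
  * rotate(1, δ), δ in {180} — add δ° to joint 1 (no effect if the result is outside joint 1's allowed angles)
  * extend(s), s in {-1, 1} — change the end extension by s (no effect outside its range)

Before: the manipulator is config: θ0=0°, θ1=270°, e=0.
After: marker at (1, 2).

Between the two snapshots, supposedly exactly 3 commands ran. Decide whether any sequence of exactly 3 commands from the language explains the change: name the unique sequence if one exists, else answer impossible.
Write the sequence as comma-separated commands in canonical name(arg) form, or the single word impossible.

rotate(0, -90), rotate(0, -90), rotate(0, -90)

initial: config: θ0=0°, θ1=270°, e=0
1. rotate(0, -90) → config: θ0=270°, θ1=270°, e=0
2. rotate(0, -90) → config: θ0=180°, θ1=270°, e=0
3. rotate(0, -90) → config: θ0=90°, θ1=270°, e=0
no other 3-command option fits: unique.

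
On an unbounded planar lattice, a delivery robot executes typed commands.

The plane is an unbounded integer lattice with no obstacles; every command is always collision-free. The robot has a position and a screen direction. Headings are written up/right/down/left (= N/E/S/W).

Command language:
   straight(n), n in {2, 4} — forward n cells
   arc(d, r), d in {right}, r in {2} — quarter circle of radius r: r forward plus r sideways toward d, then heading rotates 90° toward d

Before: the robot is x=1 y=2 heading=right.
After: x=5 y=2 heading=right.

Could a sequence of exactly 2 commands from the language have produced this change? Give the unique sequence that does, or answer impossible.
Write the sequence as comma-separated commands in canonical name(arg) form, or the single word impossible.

key: heading stays E — no command in the sequence turns
start: x=1 y=2 heading=right
[1] after straight(2): x=3 y=2 heading=right
[2] after straight(2): x=5 y=2 heading=right
all 9 alternatives checked — unique.

straight(2), straight(2)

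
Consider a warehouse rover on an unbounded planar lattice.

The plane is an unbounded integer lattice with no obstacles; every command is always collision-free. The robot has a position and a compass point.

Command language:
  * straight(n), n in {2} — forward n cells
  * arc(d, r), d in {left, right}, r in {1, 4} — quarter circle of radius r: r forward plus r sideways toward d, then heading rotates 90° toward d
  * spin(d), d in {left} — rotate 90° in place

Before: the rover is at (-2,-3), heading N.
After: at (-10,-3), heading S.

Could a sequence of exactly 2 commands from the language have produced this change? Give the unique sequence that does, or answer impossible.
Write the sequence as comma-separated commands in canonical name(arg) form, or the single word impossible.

key: cell and facing (now S) both changed — the 2 commands mix motion and turning
from: at (-2,-3), heading N
t=1 arc(left, 4) ⇒ at (-6,1), heading W
t=2 arc(left, 4) ⇒ at (-10,-3), heading S
no rival 2-sequence matches.

arc(left, 4), arc(left, 4)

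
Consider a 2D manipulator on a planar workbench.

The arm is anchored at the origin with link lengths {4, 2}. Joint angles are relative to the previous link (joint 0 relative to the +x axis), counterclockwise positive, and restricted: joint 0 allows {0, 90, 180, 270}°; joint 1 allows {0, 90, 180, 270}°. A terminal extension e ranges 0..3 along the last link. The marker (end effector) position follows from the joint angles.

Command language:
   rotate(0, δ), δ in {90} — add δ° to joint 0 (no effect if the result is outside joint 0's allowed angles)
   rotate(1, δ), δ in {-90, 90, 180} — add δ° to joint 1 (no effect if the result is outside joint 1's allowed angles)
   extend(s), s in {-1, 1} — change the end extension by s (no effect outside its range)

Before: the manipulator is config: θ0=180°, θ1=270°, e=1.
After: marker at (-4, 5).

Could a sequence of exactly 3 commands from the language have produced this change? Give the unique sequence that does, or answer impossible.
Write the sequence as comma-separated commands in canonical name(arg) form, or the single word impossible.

extend(1), extend(1), extend(1)

from: config: θ0=180°, θ1=270°, e=1
1. extend(1) → config: θ0=180°, θ1=270°, e=2
2. extend(1) → config: θ0=180°, θ1=270°, e=3
3. extend(1) → config: θ0=180°, θ1=270°, e=3
no other 3-command option fits: unique.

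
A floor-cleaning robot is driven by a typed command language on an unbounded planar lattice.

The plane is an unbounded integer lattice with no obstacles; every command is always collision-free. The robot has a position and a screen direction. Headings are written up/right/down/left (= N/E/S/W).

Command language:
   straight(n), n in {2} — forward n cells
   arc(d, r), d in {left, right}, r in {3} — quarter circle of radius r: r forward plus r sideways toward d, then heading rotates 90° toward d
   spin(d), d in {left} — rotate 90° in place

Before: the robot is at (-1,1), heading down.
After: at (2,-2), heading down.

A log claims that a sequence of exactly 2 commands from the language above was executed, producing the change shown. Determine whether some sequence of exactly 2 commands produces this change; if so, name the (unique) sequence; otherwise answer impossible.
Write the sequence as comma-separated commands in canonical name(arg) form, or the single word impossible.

key: order matters: swapping spin(left) and arc(right, 3) lands elsewhere
start: at (-1,1), heading down
t=1 spin(left) ⇒ at (-1,1), heading right
t=2 arc(right, 3) ⇒ at (2,-2), heading down
uniquely the one of 16 2-step routes that fits.

spin(left), arc(right, 3)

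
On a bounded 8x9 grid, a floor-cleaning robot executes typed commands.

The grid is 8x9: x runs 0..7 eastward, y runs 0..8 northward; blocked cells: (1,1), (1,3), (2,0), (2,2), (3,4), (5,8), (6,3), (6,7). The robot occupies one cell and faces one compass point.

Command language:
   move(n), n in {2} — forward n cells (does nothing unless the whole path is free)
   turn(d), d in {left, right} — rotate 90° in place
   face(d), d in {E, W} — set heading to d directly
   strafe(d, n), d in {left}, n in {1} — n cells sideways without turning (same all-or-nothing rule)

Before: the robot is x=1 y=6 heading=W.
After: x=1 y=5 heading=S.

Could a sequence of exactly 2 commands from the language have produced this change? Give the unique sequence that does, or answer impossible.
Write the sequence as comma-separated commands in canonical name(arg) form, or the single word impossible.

strafe(left, 1), turn(left)

key: running turn(left) before strafe(left, 1) would end elsewhere — order is forced
start: x=1 y=6 heading=W
1. strafe(left, 1) → x=1 y=5 heading=W
2. turn(left) → x=1 y=5 heading=S
no other 2-command option fits: unique.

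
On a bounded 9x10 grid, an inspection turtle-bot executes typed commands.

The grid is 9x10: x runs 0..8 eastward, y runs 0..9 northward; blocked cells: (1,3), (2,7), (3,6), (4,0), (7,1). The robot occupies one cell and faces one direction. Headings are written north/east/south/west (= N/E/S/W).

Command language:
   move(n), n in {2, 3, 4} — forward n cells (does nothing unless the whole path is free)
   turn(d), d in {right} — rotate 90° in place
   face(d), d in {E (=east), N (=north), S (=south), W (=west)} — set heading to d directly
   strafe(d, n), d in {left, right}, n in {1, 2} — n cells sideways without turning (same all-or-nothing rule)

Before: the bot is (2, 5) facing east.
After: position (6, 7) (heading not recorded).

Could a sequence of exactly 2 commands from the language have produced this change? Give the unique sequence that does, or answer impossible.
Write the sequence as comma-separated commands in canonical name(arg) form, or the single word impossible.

key: running strafe(left, 2) before move(4) would end elsewhere — order is forced
begin: (2, 5) facing east
1. move(4) → (6, 5) facing east
2. strafe(left, 2) → (6, 7) facing east
no other 2-command option fits: unique.

move(4), strafe(left, 2)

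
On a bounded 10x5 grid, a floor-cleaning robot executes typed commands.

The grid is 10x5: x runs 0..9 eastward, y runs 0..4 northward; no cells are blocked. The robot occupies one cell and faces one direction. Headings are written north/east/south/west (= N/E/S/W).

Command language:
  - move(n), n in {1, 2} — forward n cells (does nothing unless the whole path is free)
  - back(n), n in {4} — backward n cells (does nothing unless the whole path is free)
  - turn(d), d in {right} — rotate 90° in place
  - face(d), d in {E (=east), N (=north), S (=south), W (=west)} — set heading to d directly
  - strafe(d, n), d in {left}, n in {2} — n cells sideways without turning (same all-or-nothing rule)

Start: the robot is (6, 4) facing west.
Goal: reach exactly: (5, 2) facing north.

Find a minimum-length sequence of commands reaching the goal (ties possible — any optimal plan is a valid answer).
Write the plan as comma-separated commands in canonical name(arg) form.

initial: (6, 4) facing west
step 1 (strafe(left, 2)): (6, 2) facing west
step 2 (move(1)): (5, 2) facing west
step 3 (turn(right)): (5, 2) facing north
no 2-step plan works, so 3 is optimal.

strafe(left, 2), move(1), turn(right)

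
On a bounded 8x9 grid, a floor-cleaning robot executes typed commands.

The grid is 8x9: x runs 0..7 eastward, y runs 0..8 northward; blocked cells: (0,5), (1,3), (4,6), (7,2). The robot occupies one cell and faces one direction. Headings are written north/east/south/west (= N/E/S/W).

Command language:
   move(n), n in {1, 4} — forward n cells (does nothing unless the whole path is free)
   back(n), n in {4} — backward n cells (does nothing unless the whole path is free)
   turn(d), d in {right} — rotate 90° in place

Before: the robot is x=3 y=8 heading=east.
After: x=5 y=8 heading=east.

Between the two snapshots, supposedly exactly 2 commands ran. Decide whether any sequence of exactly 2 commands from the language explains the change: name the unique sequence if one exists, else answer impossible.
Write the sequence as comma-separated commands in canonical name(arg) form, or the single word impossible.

key: heading stays E — no command in the sequence turns
from: x=3 y=8 heading=east
1. move(1) → x=4 y=8 heading=east
2. move(1) → x=5 y=8 heading=east
all 16 alternatives checked — unique.

move(1), move(1)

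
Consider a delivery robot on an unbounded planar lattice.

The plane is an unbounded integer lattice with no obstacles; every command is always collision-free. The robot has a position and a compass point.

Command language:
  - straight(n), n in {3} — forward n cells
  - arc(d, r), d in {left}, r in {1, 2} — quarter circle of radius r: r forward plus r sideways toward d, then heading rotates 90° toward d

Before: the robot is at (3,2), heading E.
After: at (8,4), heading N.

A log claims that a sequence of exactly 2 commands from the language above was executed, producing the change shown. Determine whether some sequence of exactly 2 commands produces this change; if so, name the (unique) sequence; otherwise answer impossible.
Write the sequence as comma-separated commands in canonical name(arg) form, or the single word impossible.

straight(3), arc(left, 2)

key: running arc(left, 2) before straight(3) would end elsewhere — order is forced
from: at (3,2), heading E
[1] after straight(3): at (6,2), heading E
[2] after arc(left, 2): at (8,4), heading N
uniquely the one of 9 2-step routes that fits.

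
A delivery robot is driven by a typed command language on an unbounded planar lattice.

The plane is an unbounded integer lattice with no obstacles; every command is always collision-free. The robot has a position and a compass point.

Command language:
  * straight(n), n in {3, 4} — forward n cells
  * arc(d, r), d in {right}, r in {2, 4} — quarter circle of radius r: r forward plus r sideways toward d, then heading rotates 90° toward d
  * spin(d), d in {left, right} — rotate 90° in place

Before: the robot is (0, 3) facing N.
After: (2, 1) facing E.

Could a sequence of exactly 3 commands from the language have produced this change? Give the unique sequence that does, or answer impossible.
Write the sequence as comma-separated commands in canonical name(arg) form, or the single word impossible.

key: order matters: swapping spin(right) and spin(left) lands elsewhere
from: (0, 3) facing N
t=1 spin(right) ⇒ (0, 3) facing E
t=2 arc(right, 2) ⇒ (2, 1) facing S
t=3 spin(left) ⇒ (2, 1) facing E
no rival 3-sequence matches.

spin(right), arc(right, 2), spin(left)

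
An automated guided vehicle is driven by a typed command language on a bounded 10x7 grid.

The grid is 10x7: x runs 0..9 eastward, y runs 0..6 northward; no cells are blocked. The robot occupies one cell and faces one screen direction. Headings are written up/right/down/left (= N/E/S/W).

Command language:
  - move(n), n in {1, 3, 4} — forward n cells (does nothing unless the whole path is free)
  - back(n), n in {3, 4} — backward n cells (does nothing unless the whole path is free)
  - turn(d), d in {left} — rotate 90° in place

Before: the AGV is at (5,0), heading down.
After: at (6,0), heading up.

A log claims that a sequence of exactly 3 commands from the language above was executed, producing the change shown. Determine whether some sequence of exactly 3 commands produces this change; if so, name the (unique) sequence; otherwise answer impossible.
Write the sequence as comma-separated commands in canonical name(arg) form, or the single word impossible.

turn(left), move(1), turn(left)

key: cell and facing (now N) both changed — the 3 commands mix motion and turning
start: at (5,0), heading down
[1] after turn(left): at (5,0), heading right
[2] after move(1): at (6,0), heading right
[3] after turn(left): at (6,0), heading up
no other 3-command option fits: unique.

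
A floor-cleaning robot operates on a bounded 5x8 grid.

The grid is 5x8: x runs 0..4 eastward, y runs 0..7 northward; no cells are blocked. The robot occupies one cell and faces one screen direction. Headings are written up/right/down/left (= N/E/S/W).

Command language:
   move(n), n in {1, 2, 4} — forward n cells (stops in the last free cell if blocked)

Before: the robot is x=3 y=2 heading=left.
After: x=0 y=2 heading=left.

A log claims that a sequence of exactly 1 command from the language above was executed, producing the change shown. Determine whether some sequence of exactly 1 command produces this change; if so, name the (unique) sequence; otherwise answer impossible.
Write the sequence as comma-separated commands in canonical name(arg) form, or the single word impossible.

move(4)

key: still facing W — the one step turns nothing
begin: x=3 y=2 heading=left
t=1 move(4) ⇒ x=0 y=2 heading=left
all 3 alternatives checked — unique.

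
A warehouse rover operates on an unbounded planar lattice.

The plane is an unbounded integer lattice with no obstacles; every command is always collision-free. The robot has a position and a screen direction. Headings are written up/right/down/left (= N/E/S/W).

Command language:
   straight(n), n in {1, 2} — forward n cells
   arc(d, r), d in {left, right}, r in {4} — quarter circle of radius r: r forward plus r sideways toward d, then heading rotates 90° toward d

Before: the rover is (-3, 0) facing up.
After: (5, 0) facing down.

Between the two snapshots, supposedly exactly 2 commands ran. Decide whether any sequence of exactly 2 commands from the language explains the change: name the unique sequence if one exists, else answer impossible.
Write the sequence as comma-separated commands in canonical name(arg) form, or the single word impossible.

key: cell and facing (now S) both changed — the 2 commands mix motion and turning
begin: (-3, 0) facing up
step 1 (arc(right, 4)): (1, 4) facing right
step 2 (arc(right, 4)): (5, 0) facing down
no rival 2-sequence matches.

arc(right, 4), arc(right, 4)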